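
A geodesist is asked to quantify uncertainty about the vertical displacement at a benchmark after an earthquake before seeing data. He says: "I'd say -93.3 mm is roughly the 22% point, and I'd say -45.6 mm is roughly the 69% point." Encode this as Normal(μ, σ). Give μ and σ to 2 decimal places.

μ = -64.25, σ = 37.62

For Normal(μ,σ), the p-quantile is μ + z_p·σ. Here z_{0.22} = -0.7722, z_{0.69} = 0.4959.
So -93.3 = μ − 0.7722σ and -45.6 = μ + 0.4959σ.
Subtracting: σ = (-45.6 − -93.3)/(0.4959 − (-0.7722)) = 37.62.
Then μ = -93.3 − (-0.7722)·37.62 = -64.25.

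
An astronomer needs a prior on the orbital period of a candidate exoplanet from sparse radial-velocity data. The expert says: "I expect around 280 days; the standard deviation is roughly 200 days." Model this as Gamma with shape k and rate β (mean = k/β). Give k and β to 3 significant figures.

k ≈ 1.96, β ≈ 0.007

For Gamma(k, rate β): mean = k/β, variance = k/β², so CV = 1/√k.
CV = SD/mean = 200/280 = 0.7143, hence k = 1/CV² = 1.96.
Then β = k/mean = 1.96/280 = 0.007.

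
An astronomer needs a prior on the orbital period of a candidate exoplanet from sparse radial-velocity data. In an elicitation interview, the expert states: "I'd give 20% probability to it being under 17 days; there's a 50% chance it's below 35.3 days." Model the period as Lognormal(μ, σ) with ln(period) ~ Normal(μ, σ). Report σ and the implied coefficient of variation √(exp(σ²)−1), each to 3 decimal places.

σ ≈ 0.868, CV ≈ 1.061

If T ~ Lognormal(μ,σ) then ln T ~ Normal(μ,σ), so the p-quantile of ln T is μ + z_p·σ.
ln(17) = 2.833 and ln(35.3) = 3.564; z_{0.2} = -0.8416, z_{0.5} = 0.
σ = (3.564 − 2.833)/(0 − (-0.8416)) = 0.868.
μ = 2.833 − (-0.8416)·0.868 = 3.564.
CV = √(exp(σ²)−1) = √(exp(0.7537)−1) = 1.061.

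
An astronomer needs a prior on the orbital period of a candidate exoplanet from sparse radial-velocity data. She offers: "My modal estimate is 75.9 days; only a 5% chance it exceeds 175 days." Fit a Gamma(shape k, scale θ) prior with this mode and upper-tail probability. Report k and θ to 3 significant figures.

Gamma(k,θ) with k>1 has mode (k−1)θ, so θ = 75.9/(k−1).
Need P(X < 175) = 0.95 with θ tied to k this way. Start at k = 2, θ = 75.9: P(X<175) ≈ 0.670.
Too low — raise k to concentrate. Iterating converges to k ≈ 4.93.
Then θ = 75.9/(4.93−1) ≈ 19.3.

k ≈ 4.93, θ ≈ 19.3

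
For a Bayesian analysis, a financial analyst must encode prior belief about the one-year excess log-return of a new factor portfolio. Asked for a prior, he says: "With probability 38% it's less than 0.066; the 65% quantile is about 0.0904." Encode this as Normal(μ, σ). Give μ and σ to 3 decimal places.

For Normal(μ,σ), the p-quantile is μ + z_p·σ. Here z_{0.38} = -0.3055, z_{0.65} = 0.3853.
So 0.066 = μ − 0.3055σ and 0.0904 = μ + 0.3853σ.
Subtracting: σ = (0.0904 − 0.066)/(0.3853 − (-0.3055)) = 0.035.
Then μ = 0.066 − (-0.3055)·0.035 = 0.077.

μ = 0.077, σ = 0.035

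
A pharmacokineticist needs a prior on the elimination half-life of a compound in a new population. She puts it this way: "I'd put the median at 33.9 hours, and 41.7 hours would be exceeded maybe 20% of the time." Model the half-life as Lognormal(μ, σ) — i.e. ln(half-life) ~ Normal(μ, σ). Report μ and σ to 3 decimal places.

If T ~ Lognormal(μ,σ) then ln T ~ Normal(μ,σ), so the p-quantile of ln T is μ + z_p·σ.
ln(33.9) = 3.523 and ln(41.7) = 3.731; z_{0.5} = 0, z_{0.8} = 0.8416.
σ = (3.731 − 3.523)/(0.8416 − (0)) = 0.246.
μ = 3.523 − (0)·0.246 = 3.523.

μ ≈ 3.523, σ ≈ 0.246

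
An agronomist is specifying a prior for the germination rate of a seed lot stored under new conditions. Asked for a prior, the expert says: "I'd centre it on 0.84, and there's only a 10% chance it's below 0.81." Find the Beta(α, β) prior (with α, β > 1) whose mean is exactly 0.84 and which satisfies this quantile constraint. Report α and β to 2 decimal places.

α ≈ 213.05, β ≈ 40.58

With mean 0.84 fixed, write α = 0.84s, β = 0.16s where s = α+β.
Need P(θ < 0.81) = 0.1 under Beta(0.84s, 0.16s). Normal approximation: (q−m)/√(m(1−m)/s) ≈ z_{0.1} = -1.28, so s ≈ 0.84·0.16·(-1.28)²/(0.81−0.84)² = 245.3.
At s = 245.3: P(θ<0.81) ≈ 0.104. Adjusting to match 0.1 gives s ≈ 253.63.
So α = 0.84·253.63 ≈ 213.05, β = 0.16·253.63 ≈ 40.58.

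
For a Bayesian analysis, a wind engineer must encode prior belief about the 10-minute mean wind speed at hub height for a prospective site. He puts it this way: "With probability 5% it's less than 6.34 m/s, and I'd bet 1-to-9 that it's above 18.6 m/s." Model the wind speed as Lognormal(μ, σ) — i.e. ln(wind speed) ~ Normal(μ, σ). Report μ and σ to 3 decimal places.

If T ~ Lognormal(μ,σ) then ln T ~ Normal(μ,σ), so the p-quantile of ln T is μ + z_p·σ.
ln(6.34) = 1.847 and ln(18.6) = 2.923; z_{0.05} = -1.645, z_{0.9} = 1.282.
σ = (2.923 − 1.847)/(1.282 − (-1.645)) = 0.368.
μ = 1.847 − (-1.645)·0.368 = 2.452.

μ ≈ 2.452, σ ≈ 0.368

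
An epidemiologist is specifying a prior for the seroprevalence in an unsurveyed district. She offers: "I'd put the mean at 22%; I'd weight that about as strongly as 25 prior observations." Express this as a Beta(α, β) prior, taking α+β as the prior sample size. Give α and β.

α = 5.5, β = 19.5

Under the effective-sample-size interpretation, Beta(α, β) has prior mean α/(α+β) and prior sample size α+β.
So α+β = 25 and α/(α+β) = 0.22, giving α = 0.22·25 = 5.5 and β = 25 − 5.5 = 19.5.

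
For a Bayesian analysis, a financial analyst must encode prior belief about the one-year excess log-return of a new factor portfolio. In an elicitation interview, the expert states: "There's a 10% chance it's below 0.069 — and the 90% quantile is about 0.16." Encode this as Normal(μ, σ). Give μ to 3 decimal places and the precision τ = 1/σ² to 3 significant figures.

μ = 0.115, τ = 793

For Normal(μ,σ), the p-quantile is μ + z_p·σ. Here z_{0.1} = -1.282, z_{0.9} = 1.282.
So 0.069 = μ − 1.282σ and 0.16 = μ + 1.282σ.
Subtracting: σ = (0.16 − 0.069)/(1.282 − (-1.282)) = 0.036.
Then μ = 0.069 − (-1.282)·0.036 = 0.115.
Precision τ = 1/σ² = 1/0.0355² = 793.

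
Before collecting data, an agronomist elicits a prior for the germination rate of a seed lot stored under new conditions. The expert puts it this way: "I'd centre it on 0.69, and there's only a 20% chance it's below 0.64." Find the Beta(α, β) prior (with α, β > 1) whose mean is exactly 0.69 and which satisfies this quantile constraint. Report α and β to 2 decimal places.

α ≈ 40.75, β ≈ 18.31

With mean 0.69 fixed, write α = 0.69s, β = 0.31s where s = α+β.
Need P(θ < 0.64) = 0.2 under Beta(0.69s, 0.31s). Normal approximation: (q−m)/√(m(1−m)/s) ≈ z_{0.2} = -0.842, so s ≈ 0.69·0.31·(-0.842)²/(0.64−0.69)² = 60.6.
At s = 60.6: P(θ<0.64) ≈ 0.197. Adjusting to match 0.2 gives s ≈ 59.05.
So α = 0.69·59.05 ≈ 40.75, β = 0.31·59.05 ≈ 18.31.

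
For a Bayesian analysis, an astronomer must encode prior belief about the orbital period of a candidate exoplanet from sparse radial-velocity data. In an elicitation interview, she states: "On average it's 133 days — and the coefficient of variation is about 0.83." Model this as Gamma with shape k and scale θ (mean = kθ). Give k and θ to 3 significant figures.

For Gamma(k, scale θ): mean = kθ, variance = kθ², so CV = 1/√k.
CV = 0.83, hence k = 1/CV² = 1.45.
Then θ = mean/k = 133/1.45 = 91.6.

k ≈ 1.45, θ ≈ 91.6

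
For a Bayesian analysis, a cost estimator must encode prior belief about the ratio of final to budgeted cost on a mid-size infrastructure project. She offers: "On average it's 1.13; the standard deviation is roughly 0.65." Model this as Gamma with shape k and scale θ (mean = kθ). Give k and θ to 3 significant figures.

For Gamma(k, scale θ): mean = kθ, variance = kθ², so CV = 1/√k.
CV = SD/mean = 0.65/1.13 = 0.5752, hence k = 1/CV² = 3.02.
Then θ = mean/k = 1.13/3.02 = 0.374.

k ≈ 3.02, θ ≈ 0.374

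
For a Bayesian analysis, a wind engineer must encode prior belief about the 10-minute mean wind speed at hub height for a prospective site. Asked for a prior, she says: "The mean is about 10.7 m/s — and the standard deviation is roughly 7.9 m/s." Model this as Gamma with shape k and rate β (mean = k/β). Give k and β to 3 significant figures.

k ≈ 1.83, β ≈ 0.171

For Gamma(k, rate β): mean = k/β, variance = k/β², so CV = 1/√k.
CV = SD/mean = 7.9/10.7 = 0.7383, hence k = 1/CV² = 1.83.
Then β = k/mean = 1.83/10.7 = 0.171.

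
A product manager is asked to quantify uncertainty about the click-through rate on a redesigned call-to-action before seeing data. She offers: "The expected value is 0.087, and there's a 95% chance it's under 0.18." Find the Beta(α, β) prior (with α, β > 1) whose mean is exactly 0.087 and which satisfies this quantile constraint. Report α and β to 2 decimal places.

α ≈ 2.78, β ≈ 29.22

With mean 0.087 fixed, write α = 0.087s, β = 0.913s where s = α+β.
Need P(θ < 0.18) = 0.95 under Beta(0.087s, 0.913s). Normal approximation: (q−m)/√(m(1−m)/s) ≈ z_{0.95} = 1.64, so s ≈ 0.087·0.913·(1.64)²/(0.18−0.087)² = 24.8.
At s = 24.8: P(θ<0.18) ≈ 0.932. Adjusting to match 0.95 gives s ≈ 32.00.
So α = 0.087·32.00 ≈ 2.78, β = 0.913·32.00 ≈ 29.22.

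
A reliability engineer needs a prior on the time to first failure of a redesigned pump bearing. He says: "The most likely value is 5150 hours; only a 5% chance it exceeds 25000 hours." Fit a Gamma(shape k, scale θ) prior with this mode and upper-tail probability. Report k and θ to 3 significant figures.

Gamma(k,θ) with k>1 has mode (k−1)θ, so θ = 5150/(k−1).
Need P(X < 25000) = 0.95 with θ tied to k this way. Start at k = 2, θ = 5150: P(X<25000) ≈ 0.954.
Too high — lower k to spread out. Iterating converges to k ≈ 1.97.
Then θ = 5150/(1.97−1) ≈ 5330.

k ≈ 1.97, θ ≈ 5330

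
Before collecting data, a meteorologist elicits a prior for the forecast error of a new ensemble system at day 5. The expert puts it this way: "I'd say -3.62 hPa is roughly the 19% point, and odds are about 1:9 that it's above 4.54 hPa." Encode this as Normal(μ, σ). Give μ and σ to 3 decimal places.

The p-quantile of Normal(μ,σ) is μ + z_p·σ, with z_{0.19} = -0.8779 and z_{0.9} = 1.282.
Eliminate σ: μ = (z₂·x₁ − z₁·x₂)/(z₂ − z₁) = (1.282·-3.62 − (-0.8779)·4.54)/2.159 = -0.303.
Then σ = (x₂ − x₁)/(z₂ − z₁) = (4.54 − -3.62)/2.159 = 3.779.

μ = -0.303, σ = 3.779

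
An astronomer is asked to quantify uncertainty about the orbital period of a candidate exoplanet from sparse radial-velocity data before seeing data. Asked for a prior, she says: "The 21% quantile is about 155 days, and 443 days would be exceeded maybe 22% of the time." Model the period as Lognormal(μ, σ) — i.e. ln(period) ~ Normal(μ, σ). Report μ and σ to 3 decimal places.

μ ≈ 5.580, σ ≈ 0.665

If T ~ Lognormal(μ,σ) then ln T ~ Normal(μ,σ), so the p-quantile of ln T is μ + z_p·σ.
ln(155) = 5.043 and ln(443) = 6.094; z_{0.21} = -0.8064, z_{0.78} = 0.7722.
σ = (6.094 − 5.043)/(0.7722 − (-0.8064)) = 0.665.
μ = 5.043 − (-0.8064)·0.665 = 5.580.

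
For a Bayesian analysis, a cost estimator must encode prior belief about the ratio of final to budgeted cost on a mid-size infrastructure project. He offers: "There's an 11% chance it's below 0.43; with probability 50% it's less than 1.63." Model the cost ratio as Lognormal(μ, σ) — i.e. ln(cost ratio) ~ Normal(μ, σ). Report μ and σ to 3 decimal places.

μ ≈ 0.489, σ ≈ 1.086

If T ~ Lognormal(μ,σ) then ln T ~ Normal(μ,σ), so the p-quantile of ln T is μ + z_p·σ.
ln(0.43) = -0.844 and ln(1.63) = 0.4886; z_{0.11} = -1.227, z_{0.5} = 0.
σ = (0.4886 − -0.844)/(0 − (-1.227)) = 1.086.
μ = -0.844 − (-1.227)·1.086 = 0.489.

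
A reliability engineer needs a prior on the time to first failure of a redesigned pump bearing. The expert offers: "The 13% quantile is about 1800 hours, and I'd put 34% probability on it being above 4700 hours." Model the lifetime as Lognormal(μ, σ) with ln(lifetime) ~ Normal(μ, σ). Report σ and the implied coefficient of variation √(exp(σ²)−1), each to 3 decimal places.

If T ~ Lognormal(μ,σ) then ln T ~ Normal(μ,σ), so the p-quantile of ln T is μ + z_p·σ.
ln(1800) = 7.496 and ln(4700) = 8.455; z_{0.13} = -1.126, z_{0.66} = 0.4125.
σ = (8.455 − 7.496)/(0.4125 − (-1.126)) = 0.624.
μ = 7.496 − (-1.126)·0.624 = 8.198.
CV = √(exp(σ²)−1) = √(exp(0.3890)−1) = 0.690.

σ ≈ 0.624, CV ≈ 0.690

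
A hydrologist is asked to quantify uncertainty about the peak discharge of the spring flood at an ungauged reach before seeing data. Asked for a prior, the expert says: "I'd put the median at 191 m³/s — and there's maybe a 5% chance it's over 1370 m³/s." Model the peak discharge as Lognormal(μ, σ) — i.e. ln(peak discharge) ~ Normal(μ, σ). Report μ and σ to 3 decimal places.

μ ≈ 5.252, σ ≈ 1.198

If T ~ Lognormal(μ,σ) then ln T ~ Normal(μ,σ), so the p-quantile of ln T is μ + z_p·σ.
ln(191) = 5.252 and ln(1370) = 7.223; z_{0.5} = 0, z_{0.95} = 1.645.
σ = (7.223 − 5.252)/(1.645 − (0)) = 1.198.
μ = 5.252 − (0)·1.198 = 5.252.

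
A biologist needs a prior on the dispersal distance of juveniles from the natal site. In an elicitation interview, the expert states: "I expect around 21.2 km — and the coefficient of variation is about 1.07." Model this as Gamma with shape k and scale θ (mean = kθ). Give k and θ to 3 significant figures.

k ≈ 0.873, θ ≈ 24.3

For Gamma(k, scale θ): mean = kθ, variance = kθ², so CV = 1/√k.
CV = 1.07, hence k = 1/CV² = 0.873.
Then θ = mean/k = 21.2/0.873 = 24.3.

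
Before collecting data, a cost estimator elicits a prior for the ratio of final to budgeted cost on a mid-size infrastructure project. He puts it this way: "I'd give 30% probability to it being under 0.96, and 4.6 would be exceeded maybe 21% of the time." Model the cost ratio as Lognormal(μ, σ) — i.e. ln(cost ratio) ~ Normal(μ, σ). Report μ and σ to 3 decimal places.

μ ≈ 0.577, σ ≈ 1.177

If T ~ Lognormal(μ,σ) then ln T ~ Normal(μ,σ), so the p-quantile of ln T is μ + z_p·σ.
ln(0.96) = -0.04082 and ln(4.6) = 1.526; z_{0.3} = -0.5244, z_{0.79} = 0.8064.
σ = (1.526 − -0.04082)/(0.8064 − (-0.5244)) = 1.177.
μ = -0.04082 − (-0.5244)·1.177 = 0.577.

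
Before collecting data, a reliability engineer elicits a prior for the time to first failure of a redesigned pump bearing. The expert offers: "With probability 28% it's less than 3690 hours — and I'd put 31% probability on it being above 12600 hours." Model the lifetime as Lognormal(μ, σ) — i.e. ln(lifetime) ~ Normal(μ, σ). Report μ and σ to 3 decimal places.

If T ~ Lognormal(μ,σ) then ln T ~ Normal(μ,σ), so the p-quantile of ln T is μ + z_p·σ.
ln(3690) = 8.213 and ln(12600) = 9.441; z_{0.28} = -0.5828, z_{0.69} = 0.4959.
σ = (9.441 − 8.213)/(0.4959 − (-0.5828)) = 1.138.
μ = 8.213 − (-0.5828)·1.138 = 8.877.

μ ≈ 8.877, σ ≈ 1.138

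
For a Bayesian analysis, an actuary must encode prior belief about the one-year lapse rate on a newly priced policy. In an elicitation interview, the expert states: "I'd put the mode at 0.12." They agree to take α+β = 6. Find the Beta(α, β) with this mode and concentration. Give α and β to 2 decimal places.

For α,β > 1 the Beta mode is (α−1)/(α+β−2). With α+β = 6, the mode is (α−1)/4.
Set (α−1)/4 = 0.12 → α = 1 + 0.12·4 = 1.48.
β = 6 − α = 4.52.

α = 1.48, β = 4.52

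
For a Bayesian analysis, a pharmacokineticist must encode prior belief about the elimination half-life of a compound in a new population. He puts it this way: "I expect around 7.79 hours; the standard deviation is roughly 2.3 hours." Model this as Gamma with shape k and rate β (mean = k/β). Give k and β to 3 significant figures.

For Gamma(k, rate β): mean = k/β, variance = k/β², so CV = 1/√k.
CV = SD/mean = 2.3/7.79 = 0.2953, hence k = 1/CV² = 11.5.
Then β = k/mean = 11.5/7.79 = 1.47.

k ≈ 11.5, β ≈ 1.47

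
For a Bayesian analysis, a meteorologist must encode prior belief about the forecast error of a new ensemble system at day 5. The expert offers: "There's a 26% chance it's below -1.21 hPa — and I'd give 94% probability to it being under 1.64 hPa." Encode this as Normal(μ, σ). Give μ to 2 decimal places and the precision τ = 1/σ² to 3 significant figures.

μ = -0.38, τ = 0.595

For Normal(μ,σ), the p-quantile is μ + z_p·σ. Here z_{0.26} = -0.6433, z_{0.94} = 1.555.
So -1.21 = μ − 0.6433σ and 1.64 = μ + 1.555σ.
Subtracting: σ = (1.64 − -1.21)/(1.555 − (-0.6433)) = 1.30.
Then μ = -1.21 − (-0.6433)·1.30 = -0.38.
Precision τ = 1/σ² = 1/1.297² = 0.595.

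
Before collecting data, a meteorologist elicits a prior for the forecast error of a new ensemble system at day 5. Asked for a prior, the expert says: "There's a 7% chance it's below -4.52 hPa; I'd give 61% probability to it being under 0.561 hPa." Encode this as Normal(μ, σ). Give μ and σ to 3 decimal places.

μ = -0.248, σ = 2.895

The p-quantile of Normal(μ,σ) is μ + z_p·σ, with z_{0.07} = -1.476 and z_{0.61} = 0.2793.
Eliminate σ: μ = (z₂·x₁ − z₁·x₂)/(z₂ − z₁) = (0.2793·-4.52 − (-1.476)·0.561)/1.755 = -0.248.
Then σ = (x₂ − x₁)/(z₂ − z₁) = (0.561 − -4.52)/1.755 = 2.895.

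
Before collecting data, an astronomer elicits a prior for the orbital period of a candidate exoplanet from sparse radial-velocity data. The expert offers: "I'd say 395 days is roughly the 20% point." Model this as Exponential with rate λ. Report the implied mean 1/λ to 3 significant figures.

P(T < 395.0) = 1 − e^(−λ·395.0) = 0.2, so λ = −ln(1−0.2)/395.0 = −ln(0.8)/395.0 = 0.000565.
Mean = 1/λ = 1770 days.

mean ≈ 1770 days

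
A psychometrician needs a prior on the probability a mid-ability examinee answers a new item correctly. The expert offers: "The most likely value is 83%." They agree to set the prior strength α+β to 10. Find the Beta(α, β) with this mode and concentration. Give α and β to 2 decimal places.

α = 7.64, β = 2.36

For α,β > 1 the Beta mode is (α−1)/(α+β−2). With α+β = 10, the mode is (α−1)/8.
Set (α−1)/8 = 0.83 → α = 1 + 0.83·8 = 7.64.
β = 10 − α = 2.36.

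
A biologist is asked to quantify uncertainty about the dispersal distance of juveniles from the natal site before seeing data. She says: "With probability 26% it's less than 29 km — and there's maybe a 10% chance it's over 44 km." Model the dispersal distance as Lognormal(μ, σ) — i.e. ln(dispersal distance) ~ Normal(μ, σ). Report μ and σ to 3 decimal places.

μ ≈ 3.507, σ ≈ 0.217

If T ~ Lognormal(μ,σ) then ln T ~ Normal(μ,σ), so the p-quantile of ln T is μ + z_p·σ.
ln(29) = 3.367 and ln(44) = 3.784; z_{0.26} = -0.6433, z_{0.9} = 1.282.
σ = (3.784 − 3.367)/(1.282 − (-0.6433)) = 0.217.
μ = 3.367 − (-0.6433)·0.217 = 3.507.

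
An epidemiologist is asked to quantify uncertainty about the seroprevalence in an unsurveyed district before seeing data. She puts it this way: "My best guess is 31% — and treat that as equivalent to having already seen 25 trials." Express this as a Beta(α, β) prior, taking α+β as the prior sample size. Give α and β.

Under the effective-sample-size interpretation, Beta(α, β) has prior mean α/(α+β) and prior sample size α+β.
So α+β = 25 and α/(α+β) = 0.31, giving α = 0.31·25 = 7.75 and β = 25 − 7.75 = 17.25.

α = 7.75, β = 17.25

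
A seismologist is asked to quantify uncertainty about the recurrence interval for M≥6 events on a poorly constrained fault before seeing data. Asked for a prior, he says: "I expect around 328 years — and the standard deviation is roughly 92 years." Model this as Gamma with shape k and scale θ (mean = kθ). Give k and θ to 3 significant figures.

For Gamma(k, scale θ): mean = kθ, variance = kθ², so CV = 1/√k.
CV = SD/mean = 92/328 = 0.2805, hence k = 1/CV² = 12.7.
Then θ = mean/k = 328/12.7 = 25.8.

k ≈ 12.7, θ ≈ 25.8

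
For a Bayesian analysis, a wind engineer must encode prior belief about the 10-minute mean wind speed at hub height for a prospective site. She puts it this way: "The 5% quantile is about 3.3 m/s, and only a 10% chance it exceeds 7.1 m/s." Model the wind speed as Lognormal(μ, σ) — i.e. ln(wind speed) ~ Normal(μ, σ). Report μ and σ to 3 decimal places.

If T ~ Lognormal(μ,σ) then ln T ~ Normal(μ,σ), so the p-quantile of ln T is μ + z_p·σ.
ln(3.3) = 1.194 and ln(7.1) = 1.96; z_{0.05} = -1.645, z_{0.9} = 1.282.
σ = (1.96 − 1.194)/(1.282 − (-1.645)) = 0.262.
μ = 1.194 − (-1.645)·0.262 = 1.625.

μ ≈ 1.625, σ ≈ 0.262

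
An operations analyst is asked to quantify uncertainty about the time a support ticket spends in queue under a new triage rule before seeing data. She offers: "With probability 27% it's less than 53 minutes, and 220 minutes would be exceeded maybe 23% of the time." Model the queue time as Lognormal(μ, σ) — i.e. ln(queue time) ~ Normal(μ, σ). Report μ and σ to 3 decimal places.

μ ≈ 4.616, σ ≈ 1.053

If T ~ Lognormal(μ,σ) then ln T ~ Normal(μ,σ), so the p-quantile of ln T is μ + z_p·σ.
ln(53) = 3.97 and ln(220) = 5.394; z_{0.27} = -0.6128, z_{0.77} = 0.7388.
σ = (5.394 − 3.97)/(0.7388 − (-0.6128)) = 1.053.
μ = 3.97 − (-0.6128)·1.053 = 4.616.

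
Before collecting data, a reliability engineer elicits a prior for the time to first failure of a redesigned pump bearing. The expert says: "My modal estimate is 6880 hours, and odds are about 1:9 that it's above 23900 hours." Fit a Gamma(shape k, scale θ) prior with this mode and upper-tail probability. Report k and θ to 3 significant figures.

Gamma(k,θ) with k>1 has mode (k−1)θ, so θ = 6880/(k−1).
Need P(X < 23900) = 0.9 with θ tied to k this way. Start at k = 2, θ = 6880: P(X<23900) ≈ 0.861.
Too low — raise k to concentrate. Iterating converges to k ≈ 2.21.
Then θ = 6880/(2.21−1) ≈ 5700.

k ≈ 2.21, θ ≈ 5700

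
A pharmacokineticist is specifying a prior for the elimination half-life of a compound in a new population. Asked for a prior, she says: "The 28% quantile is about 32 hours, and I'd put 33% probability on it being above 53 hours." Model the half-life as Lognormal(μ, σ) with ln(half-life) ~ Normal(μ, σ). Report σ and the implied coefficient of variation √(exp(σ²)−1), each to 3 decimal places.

If T ~ Lognormal(μ,σ) then ln T ~ Normal(μ,σ), so the p-quantile of ln T is μ + z_p·σ.
ln(32) = 3.466 and ln(53) = 3.97; z_{0.28} = -0.5828, z_{0.67} = 0.4399.
σ = (3.97 − 3.466)/(0.4399 − (-0.5828)) = 0.493.
μ = 3.466 − (-0.5828)·0.493 = 3.753.
CV = √(exp(σ²)−1) = √(exp(0.2434)−1) = 0.525.

σ ≈ 0.493, CV ≈ 0.525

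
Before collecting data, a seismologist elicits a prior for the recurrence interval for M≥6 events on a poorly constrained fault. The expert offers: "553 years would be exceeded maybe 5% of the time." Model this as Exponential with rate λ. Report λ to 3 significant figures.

λ ≈ 0.00542

P(T > 553.0) = e^(−λ·553.0) = 0.05, so λ = −ln(0.05)/553.0 = 0.00542.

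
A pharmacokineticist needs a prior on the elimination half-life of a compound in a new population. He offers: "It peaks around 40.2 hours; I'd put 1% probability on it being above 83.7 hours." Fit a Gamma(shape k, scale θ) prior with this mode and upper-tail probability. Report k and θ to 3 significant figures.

Gamma(k,θ) with k>1 has mode (k−1)θ, so θ = 40.2/(k−1).
Need P(X < 83.7) = 0.99 with θ tied to k this way. Start at k = 2, θ = 40.2: P(X<83.7) ≈ 0.616.
Too low — raise k to concentrate. Iterating converges to k ≈ 10.1.
Then θ = 40.2/(10.1−1) ≈ 4.44.

k ≈ 10.1, θ ≈ 4.44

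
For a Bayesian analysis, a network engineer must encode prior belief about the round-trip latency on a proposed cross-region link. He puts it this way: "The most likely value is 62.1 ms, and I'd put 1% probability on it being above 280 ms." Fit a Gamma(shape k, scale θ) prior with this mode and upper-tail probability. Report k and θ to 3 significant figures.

Gamma(k,θ) with k>1 has mode (k−1)θ, so θ = 62.1/(k−1).
Need P(X < 280) = 0.99 with θ tied to k this way. Start at k = 2, θ = 62.1: P(X<280) ≈ 0.939.
Too low — raise k to concentrate. Iterating converges to k ≈ 2.78.
Then θ = 62.1/(2.78−1) ≈ 34.9.

k ≈ 2.78, θ ≈ 34.9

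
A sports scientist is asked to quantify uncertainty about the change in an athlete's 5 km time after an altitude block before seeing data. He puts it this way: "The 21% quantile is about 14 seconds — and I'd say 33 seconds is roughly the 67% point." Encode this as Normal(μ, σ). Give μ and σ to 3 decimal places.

The p-quantile of Normal(μ,σ) is μ + z_p·σ, with z_{0.21} = -0.8064 and z_{0.67} = 0.4399.
Eliminate σ: μ = (z₂·x₁ − z₁·x₂)/(z₂ − z₁) = (0.4399·14 − (-0.8064)·33)/1.246 = 26.294.
Then σ = (x₂ − x₁)/(z₂ − z₁) = (33 − 14)/1.246 = 15.245.

μ = 26.294, σ = 15.245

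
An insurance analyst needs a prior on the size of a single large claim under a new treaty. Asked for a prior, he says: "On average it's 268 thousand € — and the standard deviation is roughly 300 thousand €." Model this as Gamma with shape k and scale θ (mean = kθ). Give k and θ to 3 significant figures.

For Gamma(k, scale θ): mean = kθ, variance = kθ², so CV = 1/√k.
CV = SD/mean = 300/268 = 1.119, hence k = 1/CV² = 0.798.
Then θ = mean/k = 268/0.798 = 336.

k ≈ 0.798, θ ≈ 336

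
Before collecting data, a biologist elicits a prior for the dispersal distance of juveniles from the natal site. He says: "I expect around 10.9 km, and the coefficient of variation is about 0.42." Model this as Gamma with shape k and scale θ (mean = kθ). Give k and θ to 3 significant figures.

For Gamma(k, scale θ): mean = kθ, variance = kθ², so CV = 1/√k.
CV = 0.42, hence k = 1/CV² = 5.67.
Then θ = mean/k = 10.9/5.67 = 1.92.

k ≈ 5.67, θ ≈ 1.92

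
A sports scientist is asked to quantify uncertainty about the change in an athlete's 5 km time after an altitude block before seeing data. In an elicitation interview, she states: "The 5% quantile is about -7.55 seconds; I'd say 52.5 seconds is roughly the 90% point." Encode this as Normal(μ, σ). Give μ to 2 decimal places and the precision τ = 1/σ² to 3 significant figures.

The p-quantile of Normal(μ,σ) is μ + z_p·σ, with z_{0.05} = -1.645 and z_{0.9} = 1.282.
Eliminate σ: μ = (z₂·x₁ − z₁·x₂)/(z₂ − z₁) = (1.282·-7.55 − (-1.645)·52.5)/2.926 = 26.20.
Then σ = (x₂ − x₁)/(z₂ − z₁) = (52.5 − -7.55)/2.926 = 20.52.
Precision τ = 1/σ² = 1/20.52² = 0.00237.

μ = 26.20, τ = 0.00237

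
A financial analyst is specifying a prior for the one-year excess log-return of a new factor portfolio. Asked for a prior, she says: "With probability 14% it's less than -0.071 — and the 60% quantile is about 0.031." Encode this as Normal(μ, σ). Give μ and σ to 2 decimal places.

The p-quantile of Normal(μ,σ) is μ + z_p·σ, with z_{0.14} = -1.08 and z_{0.6} = 0.2533.
Eliminate σ: μ = (z₂·x₁ − z₁·x₂)/(z₂ − z₁) = (0.2533·-0.071 − (-1.08)·0.031)/1.334 = 0.01.
Then σ = (x₂ − x₁)/(z₂ − z₁) = (0.031 − -0.071)/1.334 = 0.08.

μ = 0.01, σ = 0.08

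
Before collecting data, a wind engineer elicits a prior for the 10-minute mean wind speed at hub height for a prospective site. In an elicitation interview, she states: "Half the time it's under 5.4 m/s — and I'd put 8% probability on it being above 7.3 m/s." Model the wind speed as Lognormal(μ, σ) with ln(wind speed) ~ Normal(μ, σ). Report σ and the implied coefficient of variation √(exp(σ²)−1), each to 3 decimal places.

σ ≈ 0.215, CV ≈ 0.217

If T ~ Lognormal(μ,σ) then ln T ~ Normal(μ,σ), so the p-quantile of ln T is μ + z_p·σ.
ln(5.4) = 1.686 and ln(7.3) = 1.988; z_{0.5} = 0, z_{0.92} = 1.405.
σ = (1.988 − 1.686)/(1.405 − (0)) = 0.215.
μ = 1.686 − (0)·0.215 = 1.686.
CV = √(exp(σ²)−1) = √(exp(0.0460)−1) = 0.217.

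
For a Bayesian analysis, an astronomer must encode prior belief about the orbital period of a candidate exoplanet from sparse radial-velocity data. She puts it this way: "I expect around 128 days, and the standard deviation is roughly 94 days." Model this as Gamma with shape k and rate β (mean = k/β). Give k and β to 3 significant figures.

k ≈ 1.85, β ≈ 0.0145

For Gamma(k, rate β): mean = k/β, variance = k/β², so CV = 1/√k.
CV = SD/mean = 94/128 = 0.7344, hence k = 1/CV² = 1.85.
Then β = k/mean = 1.85/128 = 0.0145.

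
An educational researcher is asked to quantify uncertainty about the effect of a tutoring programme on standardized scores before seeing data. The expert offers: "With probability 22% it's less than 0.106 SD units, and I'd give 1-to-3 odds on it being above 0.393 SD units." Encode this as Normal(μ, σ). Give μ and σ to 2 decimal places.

μ = 0.26, σ = 0.20

The p-quantile of Normal(μ,σ) is μ + z_p·σ, with z_{0.22} = -0.7722 and z_{0.75} = 0.6745.
Eliminate σ: μ = (z₂·x₁ − z₁·x₂)/(z₂ − z₁) = (0.6745·0.106 − (-0.7722)·0.393)/1.447 = 0.26.
Then σ = (x₂ − x₁)/(z₂ − z₁) = (0.393 − 0.106)/1.447 = 0.20.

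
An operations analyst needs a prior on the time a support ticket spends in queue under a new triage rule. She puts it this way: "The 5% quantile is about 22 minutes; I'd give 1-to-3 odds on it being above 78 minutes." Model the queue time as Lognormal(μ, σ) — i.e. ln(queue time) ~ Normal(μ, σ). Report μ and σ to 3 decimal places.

If T ~ Lognormal(μ,σ) then ln T ~ Normal(μ,σ), so the p-quantile of ln T is μ + z_p·σ.
ln(22) = 3.091 and ln(78) = 4.357; z_{0.05} = -1.645, z_{0.75} = 0.6745.
σ = (4.357 − 3.091)/(0.6745 − (-1.645)) = 0.546.
μ = 3.091 − (-1.645)·0.546 = 3.989.

μ ≈ 3.989, σ ≈ 0.546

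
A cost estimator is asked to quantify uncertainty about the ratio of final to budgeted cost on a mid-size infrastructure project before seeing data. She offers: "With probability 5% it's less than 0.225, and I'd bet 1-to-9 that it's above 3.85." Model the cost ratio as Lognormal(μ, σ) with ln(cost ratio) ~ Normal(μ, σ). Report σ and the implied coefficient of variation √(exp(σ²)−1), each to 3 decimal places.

If T ~ Lognormal(μ,σ) then ln T ~ Normal(μ,σ), so the p-quantile of ln T is μ + z_p·σ.
ln(0.225) = -1.492 and ln(3.85) = 1.348; z_{0.05} = -1.645, z_{0.9} = 1.282.
σ = (1.348 − -1.492)/(1.282 − (-1.645)) = 0.970.
μ = -1.492 − (-1.645)·0.970 = 0.104.
CV = √(exp(σ²)−1) = √(exp(0.9416)−1) = 1.251.

σ ≈ 0.970, CV ≈ 1.251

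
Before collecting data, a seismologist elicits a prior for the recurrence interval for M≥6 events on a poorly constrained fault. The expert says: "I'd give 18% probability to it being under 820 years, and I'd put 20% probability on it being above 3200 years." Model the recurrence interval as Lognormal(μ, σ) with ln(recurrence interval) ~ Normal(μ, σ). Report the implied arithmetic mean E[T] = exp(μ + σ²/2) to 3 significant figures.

If T ~ Lognormal(μ,σ) then ln T ~ Normal(μ,σ), so the p-quantile of ln T is μ + z_p·σ.
ln(820) = 6.709 and ln(3200) = 8.071; z_{0.18} = -0.9154, z_{0.8} = 0.8416.
σ = (8.071 − 6.709)/(0.8416 − (-0.9154)) = 0.775.
μ = 6.709 − (-0.9154)·0.775 = 7.419.
E[T] = exp(μ + σ²/2) = exp(7.419 + 0.3003) = 2250 years.

E[T] ≈ 2250 years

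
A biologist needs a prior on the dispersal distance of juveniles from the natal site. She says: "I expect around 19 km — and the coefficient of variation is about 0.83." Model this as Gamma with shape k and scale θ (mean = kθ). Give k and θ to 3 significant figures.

For Gamma(k, scale θ): mean = kθ, variance = kθ², so CV = 1/√k.
CV = 0.83, hence k = 1/CV² = 1.45.
Then θ = mean/k = 19/1.45 = 13.1.

k ≈ 1.45, θ ≈ 13.1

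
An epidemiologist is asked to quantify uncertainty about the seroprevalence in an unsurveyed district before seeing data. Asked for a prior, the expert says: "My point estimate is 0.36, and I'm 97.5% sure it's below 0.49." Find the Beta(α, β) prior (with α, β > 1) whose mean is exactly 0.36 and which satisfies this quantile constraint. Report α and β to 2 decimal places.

α ≈ 19.79, β ≈ 35.19

With mean 0.36 fixed, write α = 0.36s, β = 0.64s where s = α+β.
Need P(θ < 0.49) = 0.975 under Beta(0.36s, 0.64s). Normal approximation: (q−m)/√(m(1−m)/s) ≈ z_{0.975} = 1.96, so s ≈ 0.36·0.64·(1.96)²/(0.49−0.36)² = 52.4.
At s = 52.4: P(θ<0.49) ≈ 0.972. Adjusting to match 0.975 gives s ≈ 54.98.
So α = 0.36·54.98 ≈ 19.79, β = 0.64·54.98 ≈ 35.19.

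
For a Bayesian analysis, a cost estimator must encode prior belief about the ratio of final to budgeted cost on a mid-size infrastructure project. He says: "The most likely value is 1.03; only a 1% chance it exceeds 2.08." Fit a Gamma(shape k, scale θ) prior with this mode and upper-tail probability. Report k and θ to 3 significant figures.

k ≈ 10.9, θ ≈ 0.104

Gamma(k,θ) with k>1 has mode (k−1)θ, so θ = 1.03/(k−1).
Need P(X < 2.08) = 0.99 with θ tied to k this way. Start at k = 2, θ = 1.03: P(X<2.08) ≈ 0.599.
Too low — raise k to concentrate. Iterating converges to k ≈ 10.9.
Then θ = 1.03/(10.9−1) ≈ 0.104.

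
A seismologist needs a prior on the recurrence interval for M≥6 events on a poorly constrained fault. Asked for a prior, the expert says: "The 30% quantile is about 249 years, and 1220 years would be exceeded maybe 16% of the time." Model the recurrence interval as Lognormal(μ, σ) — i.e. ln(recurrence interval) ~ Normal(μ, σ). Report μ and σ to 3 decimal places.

μ ≈ 6.066, σ ≈ 1.046

If T ~ Lognormal(μ,σ) then ln T ~ Normal(μ,σ), so the p-quantile of ln T is μ + z_p·σ.
ln(249) = 5.517 and ln(1220) = 7.107; z_{0.3} = -0.5244, z_{0.84} = 0.9945.
σ = (7.107 − 5.517)/(0.9945 − (-0.5244)) = 1.046.
μ = 5.517 − (-0.5244)·1.046 = 6.066.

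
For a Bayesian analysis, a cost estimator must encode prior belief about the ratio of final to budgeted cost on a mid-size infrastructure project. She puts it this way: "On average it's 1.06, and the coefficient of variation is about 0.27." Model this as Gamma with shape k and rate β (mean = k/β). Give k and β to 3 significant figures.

For Gamma(k, rate β): mean = k/β, variance = k/β², so CV = 1/√k.
CV = 0.27, hence k = 1/CV² = 13.7.
Then β = k/mean = 13.7/1.06 = 12.9.

k ≈ 13.7, β ≈ 12.9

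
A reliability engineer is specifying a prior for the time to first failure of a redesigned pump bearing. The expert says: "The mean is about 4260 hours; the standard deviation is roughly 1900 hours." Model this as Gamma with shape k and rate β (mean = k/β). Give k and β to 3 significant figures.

k ≈ 5.03, β ≈ 0.00118

For Gamma(k, rate β): mean = k/β, variance = k/β², so CV = 1/√k.
CV = SD/mean = 1900/4260 = 0.446, hence k = 1/CV² = 5.03.
Then β = k/mean = 5.03/4260 = 0.00118.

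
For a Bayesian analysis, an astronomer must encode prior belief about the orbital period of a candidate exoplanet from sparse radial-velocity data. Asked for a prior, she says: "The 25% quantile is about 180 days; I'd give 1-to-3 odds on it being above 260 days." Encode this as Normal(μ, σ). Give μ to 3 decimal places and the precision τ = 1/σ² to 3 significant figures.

μ = 220.000, τ = 0.000284

The p-quantile of Normal(μ,σ) is μ + z_p·σ, with z_{0.25} = -0.6745 and z_{0.75} = 0.6745.
Eliminate σ: μ = (z₂·x₁ − z₁·x₂)/(z₂ − z₁) = (0.6745·180 − (-0.6745)·260)/1.349 = 220.000.
Then σ = (x₂ − x₁)/(z₂ − z₁) = (260 − 180)/1.349 = 59.304.
Precision τ = 1/σ² = 1/59.3² = 0.000284.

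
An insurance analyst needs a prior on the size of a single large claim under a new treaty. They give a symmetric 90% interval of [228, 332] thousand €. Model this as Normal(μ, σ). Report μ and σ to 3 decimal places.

A symmetric 90% interval runs μ ± z·σ with z = 1.645.
Half-width = 52, so σ = 52/1.645 = 31.614.
μ is the interval midpoint, 280.000.

μ = 280.000, σ = 31.614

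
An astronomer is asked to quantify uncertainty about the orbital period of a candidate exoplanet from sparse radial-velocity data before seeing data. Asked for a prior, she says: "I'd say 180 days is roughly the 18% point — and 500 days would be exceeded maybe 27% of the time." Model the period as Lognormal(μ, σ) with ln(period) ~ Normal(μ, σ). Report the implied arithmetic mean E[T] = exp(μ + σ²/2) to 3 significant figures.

If T ~ Lognormal(μ,σ) then ln T ~ Normal(μ,σ), so the p-quantile of ln T is μ + z_p·σ.
ln(180) = 5.193 and ln(500) = 6.215; z_{0.18} = -0.9154, z_{0.73} = 0.6128.
σ = (6.215 − 5.193)/(0.6128 − (-0.9154)) = 0.669.
μ = 5.193 − (-0.9154)·0.669 = 5.805.
E[T] = exp(μ + σ²/2) = exp(5.805 + 0.2235) = 415 days.

E[T] ≈ 415 days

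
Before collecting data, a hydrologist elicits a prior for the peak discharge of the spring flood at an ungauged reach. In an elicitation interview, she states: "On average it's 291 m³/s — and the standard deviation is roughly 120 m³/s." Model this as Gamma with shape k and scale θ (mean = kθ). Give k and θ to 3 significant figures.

For Gamma(k, scale θ): mean = kθ, variance = kθ², so CV = 1/√k.
CV = SD/mean = 120/291 = 0.4124, hence k = 1/CV² = 5.88.
Then θ = mean/k = 291/5.88 = 49.5.

k ≈ 5.88, θ ≈ 49.5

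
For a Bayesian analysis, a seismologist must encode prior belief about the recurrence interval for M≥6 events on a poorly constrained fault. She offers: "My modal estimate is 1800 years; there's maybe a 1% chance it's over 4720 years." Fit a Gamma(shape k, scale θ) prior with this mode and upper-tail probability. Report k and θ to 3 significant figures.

Gamma(k,θ) with k>1 has mode (k−1)θ, so θ = 1800/(k−1).
Need P(X < 4720) = 0.99 with θ tied to k this way. Start at k = 2, θ = 1800: P(X<4720) ≈ 0.737.
Too low — raise k to concentrate. Iterating converges to k ≈ 6.
Then θ = 1800/(6−1) ≈ 360.

k ≈ 6, θ ≈ 360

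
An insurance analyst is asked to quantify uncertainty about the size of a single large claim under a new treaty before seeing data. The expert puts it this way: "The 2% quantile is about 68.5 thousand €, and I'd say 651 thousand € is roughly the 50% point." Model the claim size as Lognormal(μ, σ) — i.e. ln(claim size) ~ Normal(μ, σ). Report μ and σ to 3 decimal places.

If T ~ Lognormal(μ,σ) then ln T ~ Normal(μ,σ), so the p-quantile of ln T is μ + z_p·σ.
ln(68.5) = 4.227 and ln(651) = 6.479; z_{0.02} = -2.054, z_{0.5} = 0.
σ = (6.479 − 4.227)/(0 − (-2.054)) = 1.096.
μ = 4.227 − (-2.054)·1.096 = 6.479.

μ ≈ 6.479, σ ≈ 1.096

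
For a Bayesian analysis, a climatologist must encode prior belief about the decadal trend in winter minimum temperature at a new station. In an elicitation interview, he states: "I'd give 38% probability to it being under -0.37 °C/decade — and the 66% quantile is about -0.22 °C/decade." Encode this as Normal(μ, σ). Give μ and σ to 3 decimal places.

μ = -0.306, σ = 0.209

For Normal(μ,σ), the p-quantile is μ + z_p·σ. Here z_{0.38} = -0.3055, z_{0.66} = 0.4125.
So -0.37 = μ − 0.3055σ and -0.22 = μ + 0.4125σ.
Subtracting: σ = (-0.22 − -0.37)/(0.4125 − (-0.3055)) = 0.209.
Then μ = -0.37 − (-0.3055)·0.209 = -0.306.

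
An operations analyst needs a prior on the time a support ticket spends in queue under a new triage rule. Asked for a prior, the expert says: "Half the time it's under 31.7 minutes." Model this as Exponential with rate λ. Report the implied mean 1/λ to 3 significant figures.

Exponential median = ln 2 / λ, so λ = ln 2 / 31.7 = 0.0219.
Mean = 1/λ = 45.7 minutes.

mean ≈ 45.7 minutes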